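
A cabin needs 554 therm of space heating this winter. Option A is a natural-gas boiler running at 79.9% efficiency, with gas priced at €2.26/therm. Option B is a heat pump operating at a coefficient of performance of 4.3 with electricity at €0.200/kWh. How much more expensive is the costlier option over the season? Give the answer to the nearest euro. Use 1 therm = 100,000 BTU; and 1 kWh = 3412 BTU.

€812

Heat load = 554 therm × 100,000 = 55,400,000 BTU
Gas: input = 55,400,000 / 0.799 = 69,336,671 BTU = 693.4 therm → 693.4 × €2.26 = €1,567.01
Heat pump: 55,400,000 BTU / 3412 = 16,240 kWh heat; / 4.3 = 3,776 kWh in → × €0.200 = €755.20
Difference = |€1,567.01 − €755.20| = €811.81 ≈ €812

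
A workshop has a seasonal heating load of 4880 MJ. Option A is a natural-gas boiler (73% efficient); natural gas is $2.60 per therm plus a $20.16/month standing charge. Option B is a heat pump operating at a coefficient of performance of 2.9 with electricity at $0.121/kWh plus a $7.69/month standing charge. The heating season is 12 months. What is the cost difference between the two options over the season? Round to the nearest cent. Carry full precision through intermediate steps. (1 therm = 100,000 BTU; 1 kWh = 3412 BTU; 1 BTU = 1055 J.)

$257.82

Heat load = 4880 MJ = 4,880,000,000 J / 1055 = 4,625,592 BTU
Gas: input = 4,625,592 / 0.73 = 6,336,428 BTU = 63.36 therm → 63.36 × $2.60 = $164.75; + 12 × $20.16 standing = $406.67
Heat pump: 4,625,592 BTU / 3412 = 1,356 kWh heat; / 2.9 = 467.5 kWh in → × $0.121 = $56.56; + 12 × $7.69 standing = $148.84
Difference = |$406.67 − $148.84| = $257.82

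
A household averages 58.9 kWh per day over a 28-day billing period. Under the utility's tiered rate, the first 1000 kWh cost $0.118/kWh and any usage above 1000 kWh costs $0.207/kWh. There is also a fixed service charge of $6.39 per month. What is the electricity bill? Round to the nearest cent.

Usage = 58.9 kWh/day × 28 days = 1649.2 kWh
First 1000 kWh × $0.118 = $118.00
Remaining 649.2 kWh × $0.207 = $134.38
Energy charge = $252.38; + service $6.39 = $258.77

$258.77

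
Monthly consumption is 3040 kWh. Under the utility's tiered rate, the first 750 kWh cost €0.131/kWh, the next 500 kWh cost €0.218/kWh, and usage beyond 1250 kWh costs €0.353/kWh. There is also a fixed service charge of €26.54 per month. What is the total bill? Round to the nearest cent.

€865.66

First 750 kWh × €0.131 = €98.25
Next 500 kWh × €0.218 = €109.00
Remaining 1790 kWh × €0.353 = €631.87
Energy charge = €839.12; + service €26.54 = €865.66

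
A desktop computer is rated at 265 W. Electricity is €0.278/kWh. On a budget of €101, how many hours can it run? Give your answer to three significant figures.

1370 h

Energy budget = €101 / €0.278 per kWh = 363.3 kWh = 363,309 Wh
Runtime = 363,309 Wh / 265 W = 1,371 h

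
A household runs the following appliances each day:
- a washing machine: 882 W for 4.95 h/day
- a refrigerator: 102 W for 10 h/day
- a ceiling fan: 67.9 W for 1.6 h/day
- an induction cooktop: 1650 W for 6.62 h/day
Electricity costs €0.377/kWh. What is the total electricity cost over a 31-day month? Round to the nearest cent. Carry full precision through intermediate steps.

€191.87

washing machine: 882 W × 4.95 h × 31 d = 135,343 Wh = 135.3 kWh
refrigerator: 102 W × 10 h × 31 d = 31,620 Wh = 31.62 kWh
ceiling fan: 67.9 W × 1.6 h × 31 d = 3,368 Wh = 3.368 kWh
induction cooktop: 1650 W × 6.62 h × 31 d = 338,613 Wh = 338.6 kWh
Total energy = 135.3 + 31.62 + 3.368 + 338.6 = 508.9 kWh
Cost = 508.9 kWh × €0.377 = €191.87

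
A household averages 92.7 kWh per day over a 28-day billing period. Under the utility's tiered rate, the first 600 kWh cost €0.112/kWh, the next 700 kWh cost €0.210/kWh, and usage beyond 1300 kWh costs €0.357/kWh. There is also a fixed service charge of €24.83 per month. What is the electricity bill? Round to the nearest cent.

Usage = 92.7 kWh/day × 28 days = 2595.6 kWh
First 600 kWh × €0.112 = €67.20
Next 700 kWh × €0.210 = €147.00
Remaining 1295.6 kWh × €0.357 = €462.53
Energy charge = €676.73; + service €24.83 = €701.56

€701.56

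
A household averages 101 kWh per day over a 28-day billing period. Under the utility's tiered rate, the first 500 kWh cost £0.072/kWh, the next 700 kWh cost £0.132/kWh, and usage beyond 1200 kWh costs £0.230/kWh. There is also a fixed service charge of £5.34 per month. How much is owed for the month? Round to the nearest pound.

£508

Usage = 101 kWh/day × 28 days = 2828 kWh
First 500 kWh × £0.072 = £36.00
Next 700 kWh × £0.132 = £92.40
Remaining 1628 kWh × £0.230 = £374.44
Energy charge = £502.84; + service £5.34 = £508.18 ≈ £508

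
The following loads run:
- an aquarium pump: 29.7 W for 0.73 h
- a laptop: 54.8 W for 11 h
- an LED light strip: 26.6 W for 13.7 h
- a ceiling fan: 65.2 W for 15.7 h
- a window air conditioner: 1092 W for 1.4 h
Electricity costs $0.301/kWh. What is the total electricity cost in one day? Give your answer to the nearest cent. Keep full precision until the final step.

$1.07

aquarium pump: 29.7 W × 0.73 h = 22 Wh = 0.02168 kWh
laptop: 54.8 W × 11 h = 603 Wh = 0.6028 kWh
LED light strip: 26.6 W × 13.7 h = 364 Wh = 0.3644 kWh
ceiling fan: 65.2 W × 15.7 h = 1,024 Wh = 1.024 kWh
window air conditioner: 1092 W × 1.4 h = 1,529 Wh = 1.529 kWh
Total energy = 0.02168 + 0.6028 + 0.3644 + 1.024 + 1.529 = 3.541 kWh
Cost = 3.541 kWh × $0.301 = $1.07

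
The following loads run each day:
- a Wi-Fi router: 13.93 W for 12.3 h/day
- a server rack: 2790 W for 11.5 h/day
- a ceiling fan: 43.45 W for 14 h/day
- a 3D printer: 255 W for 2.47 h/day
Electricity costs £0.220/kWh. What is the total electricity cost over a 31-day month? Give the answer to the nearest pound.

£228

Wi-Fi router: 13.93 W × 12.3 h × 31 d = 5,312 Wh = 5.312 kWh
server rack: 2790 W × 11.5 h × 31 d = 994,635 Wh = 994.6 kWh
ceiling fan: 43.45 W × 14 h × 31 d = 18,857 Wh = 18.86 kWh
3D printer: 255 W × 2.47 h × 31 d = 19,525 Wh = 19.53 kWh
Total energy = 5.312 + 994.6 + 18.86 + 19.53 = 1,038 kWh
Cost = 1,038 kWh × £0.220 = £228.43 ≈ £228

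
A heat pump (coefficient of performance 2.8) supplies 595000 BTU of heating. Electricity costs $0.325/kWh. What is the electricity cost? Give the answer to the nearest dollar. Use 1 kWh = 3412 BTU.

$20

Heat delivered = 595,000 BTU / 3412 = 174.4 kWh
Electrical input = 174.4 kWh / 2.8 = 62.28 kWh
Cost = 62.28 × $0.325/kWh = $20.24 ≈ $20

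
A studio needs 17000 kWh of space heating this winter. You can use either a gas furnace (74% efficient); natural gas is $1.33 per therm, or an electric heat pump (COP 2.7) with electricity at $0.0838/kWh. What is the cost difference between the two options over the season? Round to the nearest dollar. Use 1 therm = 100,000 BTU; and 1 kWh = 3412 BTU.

Heat load = 17000 kWh × 3412 = 58,004,000 BTU
Gas: input = 58,004,000 / 0.74 = 78,383,784 BTU = 783.8 therm → 783.8 × $1.33 = $1,042.50
Heat pump: 58,004,000 BTU / 3412 = 17,000 kWh heat; / 2.7 = 6,296 kWh in → × $0.0838 = $527.63
Difference = |$1,042.50 − $527.63| = $514.87 ≈ $515

$515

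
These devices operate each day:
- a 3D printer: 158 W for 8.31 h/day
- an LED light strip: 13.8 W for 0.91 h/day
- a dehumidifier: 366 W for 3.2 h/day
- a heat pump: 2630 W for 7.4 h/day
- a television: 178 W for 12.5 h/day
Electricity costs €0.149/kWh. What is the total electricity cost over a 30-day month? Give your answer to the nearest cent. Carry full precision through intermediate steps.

€108.10

3D printer: 158 W × 8.31 h × 30 d = 39,389 Wh = 39.39 kWh
LED light strip: 13.8 W × 0.91 h × 30 d = 377 Wh = 0.3767 kWh
dehumidifier: 366 W × 3.2 h × 30 d = 35,136 Wh = 35.14 kWh
heat pump: 2630 W × 7.4 h × 30 d = 583,860 Wh = 583.9 kWh
television: 178 W × 12.5 h × 30 d = 66,750 Wh = 66.75 kWh
Total energy = 39.39 + 0.3767 + 35.14 + 583.9 + 66.75 = 725.5 kWh
Cost = 725.5 kWh × €0.149 = €108.10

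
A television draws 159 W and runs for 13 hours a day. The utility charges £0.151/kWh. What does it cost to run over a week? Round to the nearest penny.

Energy = 159 W × 13 h/day × 7 days = 14,469 Wh = 14.47 kWh
Cost = 14.47 kWh × £0.151/kWh = £2.18

£2.18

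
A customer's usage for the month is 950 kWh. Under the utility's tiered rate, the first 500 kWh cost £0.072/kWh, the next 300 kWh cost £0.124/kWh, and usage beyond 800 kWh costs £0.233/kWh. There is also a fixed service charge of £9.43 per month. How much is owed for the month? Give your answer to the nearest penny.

First 500 kWh × £0.072 = £36.00
Next 300 kWh × £0.124 = £37.20
Remaining 150 kWh × £0.233 = £34.95
Energy charge = £108.15; + service £9.43 = £117.58

£117.58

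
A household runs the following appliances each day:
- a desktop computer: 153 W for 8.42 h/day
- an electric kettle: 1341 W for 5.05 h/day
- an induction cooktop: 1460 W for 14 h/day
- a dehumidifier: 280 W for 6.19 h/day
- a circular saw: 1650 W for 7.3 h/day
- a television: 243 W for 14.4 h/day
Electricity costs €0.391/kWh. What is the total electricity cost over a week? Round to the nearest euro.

desktop computer: 153 W × 8.42 h × 7 d = 9,018 Wh = 9.018 kWh
electric kettle: 1341 W × 5.05 h × 7 d = 47,404 Wh = 47.4 kWh
induction cooktop: 1460 W × 14 h × 7 d = 143,080 Wh = 143.1 kWh
dehumidifier: 280 W × 6.19 h × 7 d = 12,132 Wh = 12.13 kWh
circular saw: 1650 W × 7.3 h × 7 d = 84,315 Wh = 84.31 kWh
television: 243 W × 14.4 h × 7 d = 24,494 Wh = 24.49 kWh
Total energy = 9.018 + 47.4 + 143.1 + 12.13 + 84.31 + 24.49 = 320.4 kWh
Cost = 320.4 kWh × €0.391 = €125.29 ≈ €125

€125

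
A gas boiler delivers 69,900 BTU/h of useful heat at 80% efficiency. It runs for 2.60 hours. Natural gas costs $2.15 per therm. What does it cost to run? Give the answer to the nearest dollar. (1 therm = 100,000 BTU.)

Heat delivered = 69,900 BTU/h × 2.60 h = 181,740 BTU
Gas input = 181,740 / 0.80 = 227,175 BTU
= 227,175 / 100,000 = 2.272 therm
Cost = 2.272 × $2.15/therm = $4.88 ≈ $5

$5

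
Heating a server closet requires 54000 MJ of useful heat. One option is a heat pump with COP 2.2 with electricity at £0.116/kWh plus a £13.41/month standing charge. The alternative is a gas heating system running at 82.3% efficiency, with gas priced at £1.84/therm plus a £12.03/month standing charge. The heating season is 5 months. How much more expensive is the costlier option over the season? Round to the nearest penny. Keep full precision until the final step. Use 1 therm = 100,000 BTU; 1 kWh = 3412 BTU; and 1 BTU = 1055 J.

Heat load = 54000 MJ = 54,000,000,000 J / 1055 = 51,184,834 BTU
Gas: input = 51,184,834 / 0.823 = 62,192,994 BTU = 621.9 therm → 621.9 × £1.84 = £1,144.35; + 5 × £12.03 standing = £1,204.50
Heat pump: 51,184,834 BTU / 3412 = 15,000 kWh heat; / 2.2 = 6,819 kWh in → × £0.116 = £790.98; + 5 × £13.41 standing = £858.03
Difference = |£1,204.50 − £858.03| = £346.47

£346.47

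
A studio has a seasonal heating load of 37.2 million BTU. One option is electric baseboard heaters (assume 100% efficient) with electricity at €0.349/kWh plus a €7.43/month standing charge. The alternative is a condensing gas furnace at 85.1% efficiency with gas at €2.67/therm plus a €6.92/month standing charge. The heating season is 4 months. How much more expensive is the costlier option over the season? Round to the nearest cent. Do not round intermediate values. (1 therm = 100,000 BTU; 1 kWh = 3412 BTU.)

€2639.94

Heat load = 37.2 × 10⁶ BTU = 37,200,000 BTU
Gas: input = 37,200,000 / 0.851 = 43,713,278 BTU = 437.1 therm → 437.1 × €2.67 = €1,167.14; + 4 × €6.92 standing = €1,194.82
Electric: 37,200,000 BTU / 3412 = 10,900 kWh → × €0.349 = €3,805.04; + 4 × €7.43 standing = €3,834.76
Difference = |€1,194.82 − €3,834.76| = €2,639.94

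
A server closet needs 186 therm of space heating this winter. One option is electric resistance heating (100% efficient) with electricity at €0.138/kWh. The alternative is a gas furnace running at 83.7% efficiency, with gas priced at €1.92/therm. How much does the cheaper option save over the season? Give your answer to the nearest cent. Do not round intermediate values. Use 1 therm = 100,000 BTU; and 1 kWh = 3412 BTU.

€325.62

Heat load = 186 therm × 100,000 = 18,600,000 BTU
Gas: input = 18,600,000 / 0.837 = 22,222,222 BTU = 222.2 therm → 222.2 × €1.92 = €426.67
Electric: 18,600,000 BTU / 3412 = 5,451 kWh → × €0.138 = €752.29
Difference = |€426.67 − €752.29| = €325.62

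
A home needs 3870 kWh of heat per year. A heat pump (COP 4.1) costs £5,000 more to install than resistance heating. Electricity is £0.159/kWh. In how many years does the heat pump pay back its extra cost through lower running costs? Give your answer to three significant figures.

Resistance: 3870 kWh × £0.159 = £615.33/yr
Heat pump: 3870 / 4.1 = 943.9 kWh in → × £0.159 = £150.08/yr
Annual savings = £465.25
Payback = £5,000 / £465.25 = 10.7 years

10.7 years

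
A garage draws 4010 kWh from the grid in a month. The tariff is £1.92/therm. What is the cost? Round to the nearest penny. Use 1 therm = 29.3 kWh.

£262.77

4010 kWh × (0.03413 therm/kWh) = 136.9 therm
Cost = 136.9 therm × £1.92/therm = £262.77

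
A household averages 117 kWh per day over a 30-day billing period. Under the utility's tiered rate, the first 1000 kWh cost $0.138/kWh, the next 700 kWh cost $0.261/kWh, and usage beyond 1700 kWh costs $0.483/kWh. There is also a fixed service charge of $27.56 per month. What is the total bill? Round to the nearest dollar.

$1222

Usage = 117 kWh/day × 30 days = 3510 kWh
First 1000 kWh × $0.138 = $138.00
Next 700 kWh × $0.261 = $182.70
Remaining 1810 kWh × $0.483 = $874.23
Energy charge = $1,194.93; + service $27.56 = $1,222.49 ≈ $1222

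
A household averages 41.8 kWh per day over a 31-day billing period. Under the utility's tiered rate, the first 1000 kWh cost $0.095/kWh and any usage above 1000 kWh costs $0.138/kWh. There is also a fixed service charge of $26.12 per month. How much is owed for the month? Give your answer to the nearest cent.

Usage = 41.8 kWh/day × 31 days = 1295.8 kWh
First 1000 kWh × $0.095 = $95.00
Remaining 295.8 kWh × $0.138 = $40.82
Energy charge = $135.82; + service $26.12 = $161.94

$161.94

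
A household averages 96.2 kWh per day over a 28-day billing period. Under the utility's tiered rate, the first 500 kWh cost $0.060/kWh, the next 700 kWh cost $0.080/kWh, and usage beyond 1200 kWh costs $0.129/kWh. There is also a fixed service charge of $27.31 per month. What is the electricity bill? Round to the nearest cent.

$305.98

Usage = 96.2 kWh/day × 28 days = 2693.6 kWh
First 500 kWh × $0.060 = $30.00
Next 700 kWh × $0.080 = $56.00
Remaining 1493.6 kWh × $0.129 = $192.67
Energy charge = $278.67; + service $27.31 = $305.98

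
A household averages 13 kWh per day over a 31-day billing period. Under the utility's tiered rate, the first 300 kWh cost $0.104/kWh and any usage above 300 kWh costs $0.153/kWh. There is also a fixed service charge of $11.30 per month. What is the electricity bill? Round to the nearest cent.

$58.26

Usage = 13 kWh/day × 31 days = 403 kWh
First 300 kWh × $0.104 = $31.20
Remaining 103 kWh × $0.153 = $15.76
Energy charge = $46.96; + service $11.30 = $58.26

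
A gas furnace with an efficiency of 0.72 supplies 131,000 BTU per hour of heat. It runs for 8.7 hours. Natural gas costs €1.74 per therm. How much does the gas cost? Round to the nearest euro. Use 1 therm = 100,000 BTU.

Heat delivered = 131,000 BTU/h × 8.7 h = 1,139,700 BTU
Gas input = 1,139,700 / 0.72 = 1,582,917 BTU
= 1,582,917 / 100,000 = 15.83 therm
Cost = 15.83 × €1.74/therm = €27.54 ≈ €28

€28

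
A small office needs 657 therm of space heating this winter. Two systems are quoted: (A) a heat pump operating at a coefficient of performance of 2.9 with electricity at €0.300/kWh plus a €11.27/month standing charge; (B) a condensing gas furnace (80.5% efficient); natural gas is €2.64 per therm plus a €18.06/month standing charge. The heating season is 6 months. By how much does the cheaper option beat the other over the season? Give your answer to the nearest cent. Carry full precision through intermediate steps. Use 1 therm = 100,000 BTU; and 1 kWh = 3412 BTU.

Heat load = 657 therm × 100,000 = 65,700,000 BTU
Gas: input = 65,700,000 / 0.805 = 81,614,907 BTU = 816.1 therm → 816.1 × €2.64 = €2,154.63; + 6 × €18.06 standing = €2,262.99
Heat pump: 65,700,000 BTU / 3412 = 19,260 kWh heat; / 2.9 = 6,640 kWh in → × €0.300 = €1,991.96; + 6 × €11.27 standing = €2,059.58
Difference = |€2,262.99 − €2,059.58| = €203.42

€203.42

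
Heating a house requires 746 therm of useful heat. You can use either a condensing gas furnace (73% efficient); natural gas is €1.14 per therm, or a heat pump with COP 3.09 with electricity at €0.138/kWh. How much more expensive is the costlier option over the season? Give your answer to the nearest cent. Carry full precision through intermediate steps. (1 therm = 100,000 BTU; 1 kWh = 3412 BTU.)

Heat load = 746 therm × 100,000 = 74,600,000 BTU
Gas: input = 74,600,000 / 0.73 = 102,191,781 BTU = 1,022 therm → 1,022 × €1.14 = €1,164.99
Heat pump: 74,600,000 BTU / 3412 = 21,860 kWh heat; / 3.09 = 7,076 kWh in → × €0.138 = €976.45
Difference = |€1,164.99 − €976.45| = €188.54

€188.54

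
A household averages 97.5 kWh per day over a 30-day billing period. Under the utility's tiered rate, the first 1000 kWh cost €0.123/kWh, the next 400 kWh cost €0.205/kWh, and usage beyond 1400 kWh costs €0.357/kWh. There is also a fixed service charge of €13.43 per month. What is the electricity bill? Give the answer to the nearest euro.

Usage = 97.5 kWh/day × 30 days = 2925 kWh
First 1000 kWh × €0.123 = €123.00
Next 400 kWh × €0.205 = €82.00
Remaining 1525 kWh × €0.357 = €544.42
Energy charge = €749.42; + service €13.43 = €762.85 ≈ €763

€763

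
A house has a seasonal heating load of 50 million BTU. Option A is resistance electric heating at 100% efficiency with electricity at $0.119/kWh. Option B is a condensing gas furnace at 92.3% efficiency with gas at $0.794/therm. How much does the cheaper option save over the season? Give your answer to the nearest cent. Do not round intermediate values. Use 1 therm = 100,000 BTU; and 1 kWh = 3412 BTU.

$1313.73

Heat load = 50 × 10⁶ BTU = 50,000,000 BTU
Gas: input = 50,000,000 / 0.923 = 54,171,181 BTU = 541.7 therm → 541.7 × $0.794 = $430.12
Electric: 50,000,000 BTU / 3412 = 14,650 kWh → × $0.119 = $1,743.85
Difference = |$430.12 − $1,743.85| = $1,313.73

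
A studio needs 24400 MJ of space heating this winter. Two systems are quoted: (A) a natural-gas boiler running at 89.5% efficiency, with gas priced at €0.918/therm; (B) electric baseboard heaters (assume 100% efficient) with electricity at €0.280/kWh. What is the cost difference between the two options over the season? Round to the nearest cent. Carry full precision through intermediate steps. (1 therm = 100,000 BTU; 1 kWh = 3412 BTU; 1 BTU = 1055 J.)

Heat load = 24400 MJ = 24,400,000,000 J / 1055 = 23,127,962 BTU
Gas: input = 23,127,962 / 0.895 = 25,841,298 BTU = 258.4 therm → 258.4 × €0.918 = €237.22
Electric: 23,127,962 BTU / 3412 = 6,778 kWh → × €0.280 = €1,897.96
Difference = |€237.22 − €1,897.96| = €1,660.73

€1660.73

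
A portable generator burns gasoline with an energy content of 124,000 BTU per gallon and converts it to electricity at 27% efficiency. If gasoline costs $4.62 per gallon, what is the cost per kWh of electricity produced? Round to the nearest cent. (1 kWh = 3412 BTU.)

$0.47

Electrical output per gallon = 124,000 BTU × 0.27 / 3412 BTU/kWh = 9.812 kWh
Cost per kWh = $4.62 / 9.812 kWh = $0.471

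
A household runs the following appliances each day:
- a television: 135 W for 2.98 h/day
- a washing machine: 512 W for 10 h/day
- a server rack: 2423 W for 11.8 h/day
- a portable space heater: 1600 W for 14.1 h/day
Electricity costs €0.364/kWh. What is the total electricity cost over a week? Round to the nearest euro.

television: 135 W × 2.98 h × 7 d = 2,816 Wh = 2.816 kWh
washing machine: 512 W × 10 h × 7 d = 35,840 Wh = 35.84 kWh
server rack: 2423 W × 11.8 h × 7 d = 200,140 Wh = 200.1 kWh
portable space heater: 1600 W × 14.1 h × 7 d = 157,920 Wh = 157.9 kWh
Total energy = 2.816 + 35.84 + 200.1 + 157.9 = 396.7 kWh
Cost = 396.7 kWh × €0.364 = €144.40 ≈ €144

€144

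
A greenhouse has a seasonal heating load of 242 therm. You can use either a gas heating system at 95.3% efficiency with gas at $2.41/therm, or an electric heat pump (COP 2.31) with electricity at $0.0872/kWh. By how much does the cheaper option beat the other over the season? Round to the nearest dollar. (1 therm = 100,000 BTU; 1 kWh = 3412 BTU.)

Heat load = 242 therm × 100,000 = 24,200,000 BTU
Gas: input = 24,200,000 / 0.953 = 25,393,494 BTU = 253.9 therm → 253.9 × $2.41 = $611.98
Heat pump: 24,200,000 BTU / 3412 = 7,093 kWh heat; / 2.31 = 3,070 kWh in → × $0.0872 = $267.74
Difference = |$611.98 − $267.74| = $344.24 ≈ $344

$344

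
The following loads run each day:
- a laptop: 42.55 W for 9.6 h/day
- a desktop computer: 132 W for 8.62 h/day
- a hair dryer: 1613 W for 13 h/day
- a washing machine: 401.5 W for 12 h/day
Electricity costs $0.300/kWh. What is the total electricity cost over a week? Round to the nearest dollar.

$57

laptop: 42.55 W × 9.6 h × 7 d = 2,859 Wh = 2.859 kWh
desktop computer: 132 W × 8.62 h × 7 d = 7,965 Wh = 7.965 kWh
hair dryer: 1613 W × 13 h × 7 d = 146,783 Wh = 146.8 kWh
washing machine: 401.5 W × 12 h × 7 d = 33,726 Wh = 33.73 kWh
Total energy = 2.859 + 7.965 + 146.8 + 33.73 = 191.3 kWh
Cost = 191.3 kWh × $0.300 = $57.40 ≈ $57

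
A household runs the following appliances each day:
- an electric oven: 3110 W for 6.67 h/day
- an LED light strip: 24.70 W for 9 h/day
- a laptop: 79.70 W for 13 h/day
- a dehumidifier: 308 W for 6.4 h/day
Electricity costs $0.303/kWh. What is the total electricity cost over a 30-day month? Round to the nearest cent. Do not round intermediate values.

electric oven: 3110 W × 6.67 h × 30 d = 622,311 Wh = 622.3 kWh
LED light strip: 24.70 W × 9 h × 30 d = 6,669 Wh = 6.669 kWh
laptop: 79.70 W × 13 h × 30 d = 31,083 Wh = 31.08 kWh
dehumidifier: 308 W × 6.4 h × 30 d = 59,136 Wh = 59.14 kWh
Total energy = 622.3 + 6.669 + 31.08 + 59.14 = 719.2 kWh
Cost = 719.2 kWh × $0.303 = $217.92

$217.92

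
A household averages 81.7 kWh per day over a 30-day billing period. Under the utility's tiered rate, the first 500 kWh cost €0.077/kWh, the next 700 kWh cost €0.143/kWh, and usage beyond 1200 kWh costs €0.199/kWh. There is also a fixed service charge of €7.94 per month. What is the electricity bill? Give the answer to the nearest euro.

€395

Usage = 81.7 kWh/day × 30 days = 2451 kWh
First 500 kWh × €0.077 = €38.50
Next 700 kWh × €0.143 = €100.10
Remaining 1251 kWh × €0.199 = €248.95
Energy charge = €387.55; + service €7.94 = €395.49 ≈ €395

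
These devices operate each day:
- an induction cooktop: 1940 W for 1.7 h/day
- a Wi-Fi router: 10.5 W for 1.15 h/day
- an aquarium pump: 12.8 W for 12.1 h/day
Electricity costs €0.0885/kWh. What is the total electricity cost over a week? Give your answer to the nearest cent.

€2.15

induction cooktop: 1940 W × 1.7 h × 7 d = 23,086 Wh = 23.09 kWh
Wi-Fi router: 10.5 W × 1.15 h × 7 d = 85 Wh = 0.08452 kWh
aquarium pump: 12.8 W × 12.1 h × 7 d = 1,084 Wh = 1.084 kWh
Total energy = 23.09 + 0.08452 + 1.084 = 24.25 kWh
Cost = 24.25 kWh × €0.0885 = €2.15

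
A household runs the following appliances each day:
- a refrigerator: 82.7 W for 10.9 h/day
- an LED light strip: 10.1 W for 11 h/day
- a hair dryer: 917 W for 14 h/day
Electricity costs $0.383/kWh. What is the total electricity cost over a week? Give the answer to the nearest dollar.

refrigerator: 82.7 W × 10.9 h × 7 d = 6,310 Wh = 6.31 kWh
LED light strip: 10.1 W × 11 h × 7 d = 778 Wh = 0.7777 kWh
hair dryer: 917 W × 14 h × 7 d = 89,866 Wh = 89.87 kWh
Total energy = 6.31 + 0.7777 + 89.87 = 96.95 kWh
Cost = 96.95 kWh × $0.383 = $37.13 ≈ $37

$37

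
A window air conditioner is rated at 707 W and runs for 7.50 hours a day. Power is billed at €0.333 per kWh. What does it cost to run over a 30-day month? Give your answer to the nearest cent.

€52.97

Energy = 707 W × 7.50 h/day × 30 days = 159,075 Wh = 159.1 kWh
Cost = 159.1 kWh × €0.333/kWh = €52.97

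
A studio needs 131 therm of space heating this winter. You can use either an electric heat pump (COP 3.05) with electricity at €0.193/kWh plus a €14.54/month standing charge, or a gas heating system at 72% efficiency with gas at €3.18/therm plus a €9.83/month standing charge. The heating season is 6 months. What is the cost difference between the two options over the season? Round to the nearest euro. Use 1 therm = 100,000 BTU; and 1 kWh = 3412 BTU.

€307

Heat load = 131 therm × 100,000 = 13,100,000 BTU
Gas: input = 13,100,000 / 0.72 = 18,194,444 BTU = 181.9 therm → 181.9 × €3.18 = €578.58; + 6 × €9.83 standing = €637.56
Heat pump: 13,100,000 BTU / 3412 = 3,839 kWh heat; / 3.05 = 1,259 kWh in → × €0.193 = €242.95; + 6 × €14.54 standing = €330.19
Difference = |€637.56 − €330.19| = €307.37 ≈ €307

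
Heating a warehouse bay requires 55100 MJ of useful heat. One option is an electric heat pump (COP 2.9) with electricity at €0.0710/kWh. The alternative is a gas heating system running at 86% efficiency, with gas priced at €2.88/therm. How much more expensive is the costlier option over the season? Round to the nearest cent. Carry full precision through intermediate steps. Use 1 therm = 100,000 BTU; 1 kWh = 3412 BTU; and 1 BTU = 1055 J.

€1374.26

Heat load = 55100 MJ = 55,100,000,000 J / 1055 = 52,227,488 BTU
Gas: input = 52,227,488 / 0.86 = 60,729,637 BTU = 607.3 therm → 607.3 × €2.88 = €1,749.01
Heat pump: 52,227,488 BTU / 3412 = 15,310 kWh heat; / 2.9 = 5,278 kWh in → × €0.0710 = €374.76
Difference = |€1,749.01 − €374.76| = €1,374.26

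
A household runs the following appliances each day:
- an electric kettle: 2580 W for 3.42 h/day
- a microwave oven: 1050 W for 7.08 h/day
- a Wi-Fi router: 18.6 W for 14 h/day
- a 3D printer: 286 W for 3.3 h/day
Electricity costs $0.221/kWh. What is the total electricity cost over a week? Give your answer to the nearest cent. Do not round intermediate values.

$27.01

electric kettle: 2580 W × 3.42 h × 7 d = 61,765 Wh = 61.77 kWh
microwave oven: 1050 W × 7.08 h × 7 d = 52,038 Wh = 52.04 kWh
Wi-Fi router: 18.6 W × 14 h × 7 d = 1,823 Wh = 1.823 kWh
3D printer: 286 W × 3.3 h × 7 d = 6,607 Wh = 6.607 kWh
Total energy = 61.77 + 52.04 + 1.823 + 6.607 = 122.2 kWh
Cost = 122.2 kWh × $0.221 = $27.01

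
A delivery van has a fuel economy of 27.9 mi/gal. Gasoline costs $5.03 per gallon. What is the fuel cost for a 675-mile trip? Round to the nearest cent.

Fuel = 675 mi / 27.9 mpg = 24.19 gal
Cost = 24.19 gal × $5.03/gal = $121.69

$121.69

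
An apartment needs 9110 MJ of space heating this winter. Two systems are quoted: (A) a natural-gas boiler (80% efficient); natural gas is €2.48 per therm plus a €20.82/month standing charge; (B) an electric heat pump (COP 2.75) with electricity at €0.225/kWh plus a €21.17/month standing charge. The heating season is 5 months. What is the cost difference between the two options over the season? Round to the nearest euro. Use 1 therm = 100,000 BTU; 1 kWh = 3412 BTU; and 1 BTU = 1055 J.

Heat load = 9110 MJ = 9,110,000,000 J / 1055 = 8,635,071 BTU
Gas: input = 8,635,071 / 0.80 = 10,793,839 BTU = 107.9 therm → 107.9 × €2.48 = €267.69; + 5 × €20.82 standing = €371.79
Heat pump: 8,635,071 BTU / 3412 = 2,531 kWh heat; / 2.75 = 920.3 kWh in → × €0.225 = €207.07; + 5 × €21.17 standing = €312.92
Difference = |€371.79 − €312.92| = €58.87 ≈ €59

€59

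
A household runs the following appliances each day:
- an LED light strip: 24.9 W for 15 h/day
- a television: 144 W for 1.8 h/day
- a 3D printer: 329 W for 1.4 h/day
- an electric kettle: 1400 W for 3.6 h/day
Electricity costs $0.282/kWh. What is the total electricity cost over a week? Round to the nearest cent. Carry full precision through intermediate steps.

LED light strip: 24.9 W × 15 h × 7 d = 2,614 Wh = 2.615 kWh
television: 144 W × 1.8 h × 7 d = 1,814 Wh = 1.814 kWh
3D printer: 329 W × 1.4 h × 7 d = 3,224 Wh = 3.224 kWh
electric kettle: 1400 W × 3.6 h × 7 d = 35,280 Wh = 35.28 kWh
Total energy = 2.615 + 1.814 + 3.224 + 35.28 = 42.93 kWh
Cost = 42.93 kWh × $0.282 = $12.11

$12.11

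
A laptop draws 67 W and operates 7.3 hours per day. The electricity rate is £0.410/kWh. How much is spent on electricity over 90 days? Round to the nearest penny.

Energy = 67 W × 7.3 h/day × 90 days = 44,019 Wh = 44.02 kWh
Cost = 44.02 kWh × £0.410/kWh = £18.05

£18.05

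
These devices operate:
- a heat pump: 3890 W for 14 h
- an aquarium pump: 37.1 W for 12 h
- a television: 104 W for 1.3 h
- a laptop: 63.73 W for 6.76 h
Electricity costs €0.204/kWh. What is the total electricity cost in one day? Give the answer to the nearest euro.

heat pump: 3890 W × 14 h = 54,460 Wh = 54.46 kWh
aquarium pump: 37.1 W × 12 h = 445 Wh = 0.4452 kWh
television: 104 W × 1.3 h = 135 Wh = 0.1352 kWh
laptop: 63.73 W × 6.76 h = 431 Wh = 0.4308 kWh
Total energy = 54.46 + 0.4452 + 0.1352 + 0.4308 = 55.47 kWh
Cost = 55.47 kWh × €0.204 = €11.32 ≈ €11

€11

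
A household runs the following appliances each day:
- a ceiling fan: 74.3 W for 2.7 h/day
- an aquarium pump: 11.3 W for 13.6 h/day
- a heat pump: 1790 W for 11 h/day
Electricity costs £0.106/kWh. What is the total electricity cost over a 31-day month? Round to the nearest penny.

ceiling fan: 74.3 W × 2.7 h × 31 d = 6,219 Wh = 6.219 kWh
aquarium pump: 11.3 W × 13.6 h × 31 d = 4,764 Wh = 4.764 kWh
heat pump: 1790 W × 11 h × 31 d = 610,390 Wh = 610.4 kWh
Total energy = 6.219 + 4.764 + 610.4 = 621.4 kWh
Cost = 621.4 kWh × £0.106 = £65.87

£65.87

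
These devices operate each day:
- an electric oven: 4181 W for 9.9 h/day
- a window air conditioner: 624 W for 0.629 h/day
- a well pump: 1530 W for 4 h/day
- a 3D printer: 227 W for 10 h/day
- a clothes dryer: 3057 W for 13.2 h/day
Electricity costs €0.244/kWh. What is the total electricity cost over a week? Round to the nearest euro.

€155

electric oven: 4181 W × 9.9 h × 7 d = 289,743 Wh = 289.7 kWh
window air conditioner: 624 W × 0.629 h × 7 d = 2,747 Wh = 2.747 kWh
well pump: 1530 W × 4 h × 7 d = 42,840 Wh = 42.84 kWh
3D printer: 227 W × 10 h × 7 d = 15,890 Wh = 15.89 kWh
clothes dryer: 3057 W × 13.2 h × 7 d = 282,467 Wh = 282.5 kWh
Total energy = 289.7 + 2.747 + 42.84 + 15.89 + 282.5 = 633.7 kWh
Cost = 633.7 kWh × €0.244 = €154.62 ≈ €155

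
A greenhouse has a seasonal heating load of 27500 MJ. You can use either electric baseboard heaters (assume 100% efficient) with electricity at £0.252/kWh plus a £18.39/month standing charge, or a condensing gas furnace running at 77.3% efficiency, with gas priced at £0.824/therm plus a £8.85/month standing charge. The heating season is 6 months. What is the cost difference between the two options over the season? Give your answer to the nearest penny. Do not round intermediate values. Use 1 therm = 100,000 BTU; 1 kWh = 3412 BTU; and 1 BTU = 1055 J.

Heat load = 27500 MJ = 27,500,000,000 J / 1055 = 26,066,351 BTU
Gas: input = 26,066,351 / 0.773 = 33,721,023 BTU = 337.2 therm → 337.2 × £0.824 = £277.86; + 6 × £8.85 standing = £330.96
Electric: 26,066,351 BTU / 3412 = 7,640 kWh → × £0.252 = £1,925.18; + 6 × £18.39 standing = £2,035.52
Difference = |£330.96 − £2,035.52| = £1,704.56

£1704.56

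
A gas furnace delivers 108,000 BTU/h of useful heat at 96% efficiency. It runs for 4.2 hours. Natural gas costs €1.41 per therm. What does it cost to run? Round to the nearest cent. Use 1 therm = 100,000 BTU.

€6.66

Heat delivered = 108,000 BTU/h × 4.2 h = 453,600 BTU
Gas input = 453,600 / 0.96 = 472,500 BTU
= 472,500 / 100,000 = 4.725 therm
Cost = 4.725 × €1.41/therm = €6.66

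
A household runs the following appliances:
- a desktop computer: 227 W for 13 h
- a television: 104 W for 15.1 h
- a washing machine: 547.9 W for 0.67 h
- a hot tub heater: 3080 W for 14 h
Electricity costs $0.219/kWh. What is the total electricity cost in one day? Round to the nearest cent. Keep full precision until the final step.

desktop computer: 227 W × 13 h = 2,951 Wh = 2.951 kWh
television: 104 W × 15.1 h = 1,570 Wh = 1.57 kWh
washing machine: 547.9 W × 0.67 h = 367 Wh = 0.3671 kWh
hot tub heater: 3080 W × 14 h = 43,120 Wh = 43.12 kWh
Total energy = 2.951 + 1.57 + 0.3671 + 43.12 = 48.01 kWh
Cost = 48.01 kWh × $0.219 = $10.51

$10.51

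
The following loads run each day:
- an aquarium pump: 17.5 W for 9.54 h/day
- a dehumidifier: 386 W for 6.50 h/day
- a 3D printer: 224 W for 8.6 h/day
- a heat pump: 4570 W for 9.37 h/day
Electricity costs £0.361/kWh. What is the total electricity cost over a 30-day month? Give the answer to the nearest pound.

aquarium pump: 17.5 W × 9.54 h × 30 d = 5,008 Wh = 5.008 kWh
dehumidifier: 386 W × 6.50 h × 30 d = 75,270 Wh = 75.27 kWh
3D printer: 224 W × 8.6 h × 30 d = 57,792 Wh = 57.79 kWh
heat pump: 4570 W × 9.37 h × 30 d = 1,284,627 Wh = 1,285 kWh
Total energy = 5.008 + 75.27 + 57.79 + 1,285 = 1,423 kWh
Cost = 1,423 kWh × £0.361 = £513.59 ≈ £514

£514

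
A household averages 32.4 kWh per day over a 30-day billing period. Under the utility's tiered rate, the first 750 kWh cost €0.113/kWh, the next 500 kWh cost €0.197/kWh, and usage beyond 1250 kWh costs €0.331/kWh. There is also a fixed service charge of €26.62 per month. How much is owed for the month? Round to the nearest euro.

€155

Usage = 32.4 kWh/day × 30 days = 972 kWh
First 750 kWh × €0.113 = €84.75
Next 222 kWh × €0.197 = €43.73
Remaining tier: 0 kWh (not reached)
Energy charge = €128.48; + service €26.62 = €155.10 ≈ €155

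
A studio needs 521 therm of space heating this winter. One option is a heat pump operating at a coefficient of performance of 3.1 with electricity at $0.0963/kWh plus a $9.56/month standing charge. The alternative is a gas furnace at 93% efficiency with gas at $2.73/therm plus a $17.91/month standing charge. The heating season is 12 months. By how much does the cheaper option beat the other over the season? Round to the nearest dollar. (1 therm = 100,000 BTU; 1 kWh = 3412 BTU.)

Heat load = 521 therm × 100,000 = 52,100,000 BTU
Gas: input = 52,100,000 / 0.93 = 56,021,505 BTU = 560.2 therm → 560.2 × $2.73 = $1,529.39; + 12 × $17.91 standing = $1,744.31
Heat pump: 52,100,000 BTU / 3412 = 15,270 kWh heat; / 3.1 = 4,926 kWh in → × $0.0963 = $474.34; + 12 × $9.56 standing = $589.06
Difference = |$1,744.31 − $589.06| = $1,155.24 ≈ $1155

$1155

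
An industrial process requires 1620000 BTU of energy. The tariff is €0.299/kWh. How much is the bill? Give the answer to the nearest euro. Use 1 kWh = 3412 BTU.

1620000 BTU × (0.00029308 kWh/BTU) = 474.8 kWh
Cost = 474.8 kWh × €0.299/kWh = €141.96 ≈ €142

€142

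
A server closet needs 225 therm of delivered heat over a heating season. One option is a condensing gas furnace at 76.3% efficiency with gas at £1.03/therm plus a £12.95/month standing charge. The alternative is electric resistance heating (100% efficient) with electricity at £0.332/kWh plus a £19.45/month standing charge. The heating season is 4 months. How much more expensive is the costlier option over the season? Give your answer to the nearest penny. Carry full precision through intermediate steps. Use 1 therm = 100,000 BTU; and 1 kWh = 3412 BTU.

£1911.60

Heat load = 225 therm × 100,000 = 22,500,000 BTU
Gas: input = 22,500,000 / 0.763 = 29,488,860 BTU = 294.9 therm → 294.9 × £1.03 = £303.74; + 4 × £12.95 standing = £355.54
Electric: 22,500,000 BTU / 3412 = 6,594 kWh → × £0.332 = £2,189.33; + 4 × £19.45 standing = £2,267.13
Difference = |£355.54 − £2,267.13| = £1,911.60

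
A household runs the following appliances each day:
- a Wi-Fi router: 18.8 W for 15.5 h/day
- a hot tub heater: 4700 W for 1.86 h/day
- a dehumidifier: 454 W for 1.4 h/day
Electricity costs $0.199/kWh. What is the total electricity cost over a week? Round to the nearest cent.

Wi-Fi router: 18.8 W × 15.5 h × 7 d = 2,040 Wh = 2.04 kWh
hot tub heater: 4700 W × 1.86 h × 7 d = 61,194 Wh = 61.19 kWh
dehumidifier: 454 W × 1.4 h × 7 d = 4,449 Wh = 4.449 kWh
Total energy = 2.04 + 61.19 + 4.449 = 67.68 kWh
Cost = 67.68 kWh × $0.199 = $13.47

$13.47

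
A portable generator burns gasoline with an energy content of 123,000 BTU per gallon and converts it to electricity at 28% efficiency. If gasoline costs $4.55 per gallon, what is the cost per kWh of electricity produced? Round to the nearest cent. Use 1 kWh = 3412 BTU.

$0.45

Electrical output per gallon = 123,000 BTU × 0.28 / 3412 BTU/kWh = 10.09 kWh
Cost per kWh = $4.55 / 10.09 kWh = $0.451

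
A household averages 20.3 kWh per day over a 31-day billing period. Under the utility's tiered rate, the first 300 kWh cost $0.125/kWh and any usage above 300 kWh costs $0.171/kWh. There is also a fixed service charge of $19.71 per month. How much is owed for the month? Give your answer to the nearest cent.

Usage = 20.3 kWh/day × 31 days = 629.3 kWh
First 300 kWh × $0.125 = $37.50
Remaining 329.3 kWh × $0.171 = $56.31
Energy charge = $93.81; + service $19.71 = $113.52

$113.52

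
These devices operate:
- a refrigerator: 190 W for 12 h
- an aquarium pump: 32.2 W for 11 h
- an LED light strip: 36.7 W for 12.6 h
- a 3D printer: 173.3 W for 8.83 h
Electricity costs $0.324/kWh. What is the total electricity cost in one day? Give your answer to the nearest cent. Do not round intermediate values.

refrigerator: 190 W × 12 h = 2,280 Wh = 2.28 kWh
aquarium pump: 32.2 W × 11 h = 354 Wh = 0.3542 kWh
LED light strip: 36.7 W × 12.6 h = 462 Wh = 0.4624 kWh
3D printer: 173.3 W × 8.83 h = 1,530 Wh = 1.53 kWh
Total energy = 2.28 + 0.3542 + 0.4624 + 1.53 = 4.627 kWh
Cost = 4.627 kWh × $0.324 = $1.50

$1.50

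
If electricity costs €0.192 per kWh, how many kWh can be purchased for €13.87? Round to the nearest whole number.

€13.87 / €0.192 per kWh = 72.24 kWh

72 kWh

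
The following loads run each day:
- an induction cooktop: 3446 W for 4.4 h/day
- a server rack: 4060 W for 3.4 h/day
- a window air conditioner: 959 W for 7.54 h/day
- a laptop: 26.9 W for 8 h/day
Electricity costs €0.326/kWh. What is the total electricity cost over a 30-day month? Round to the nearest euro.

induction cooktop: 3446 W × 4.4 h × 30 d = 454,872 Wh = 454.9 kWh
server rack: 4060 W × 3.4 h × 30 d = 414,120 Wh = 414.1 kWh
window air conditioner: 959 W × 7.54 h × 30 d = 216,926 Wh = 216.9 kWh
laptop: 26.9 W × 8 h × 30 d = 6,456 Wh = 6.456 kWh
Total energy = 454.9 + 414.1 + 216.9 + 6.456 = 1,092 kWh
Cost = 1,092 kWh × €0.326 = €356.11 ≈ €356

€356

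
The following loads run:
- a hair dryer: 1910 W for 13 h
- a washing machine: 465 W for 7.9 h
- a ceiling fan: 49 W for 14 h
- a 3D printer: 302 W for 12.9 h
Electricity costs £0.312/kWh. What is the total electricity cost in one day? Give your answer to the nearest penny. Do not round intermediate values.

hair dryer: 1910 W × 13 h = 24,830 Wh = 24.83 kWh
washing machine: 465 W × 7.9 h = 3,674 Wh = 3.674 kWh
ceiling fan: 49 W × 14 h = 686 Wh = 0.686 kWh
3D printer: 302 W × 12.9 h = 3,896 Wh = 3.896 kWh
Total energy = 24.83 + 3.674 + 0.686 + 3.896 = 33.09 kWh
Cost = 33.09 kWh × £0.312 = £10.32

£10.32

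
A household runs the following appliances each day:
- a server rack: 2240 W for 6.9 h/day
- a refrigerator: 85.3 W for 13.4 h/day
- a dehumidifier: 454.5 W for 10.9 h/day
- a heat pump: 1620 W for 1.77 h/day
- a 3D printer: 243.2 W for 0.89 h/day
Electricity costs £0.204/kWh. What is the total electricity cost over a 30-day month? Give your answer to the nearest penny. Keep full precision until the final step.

£150.78

server rack: 2240 W × 6.9 h × 30 d = 463,680 Wh = 463.7 kWh
refrigerator: 85.3 W × 13.4 h × 30 d = 34,291 Wh = 34.29 kWh
dehumidifier: 454.5 W × 10.9 h × 30 d = 148,622 Wh = 148.6 kWh
heat pump: 1620 W × 1.77 h × 30 d = 86,022 Wh = 86.02 kWh
3D printer: 243.2 W × 0.89 h × 30 d = 6,493 Wh = 6.493 kWh
Total energy = 463.7 + 34.29 + 148.6 + 86.02 + 6.493 = 739.1 kWh
Cost = 739.1 kWh × £0.204 = £150.78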